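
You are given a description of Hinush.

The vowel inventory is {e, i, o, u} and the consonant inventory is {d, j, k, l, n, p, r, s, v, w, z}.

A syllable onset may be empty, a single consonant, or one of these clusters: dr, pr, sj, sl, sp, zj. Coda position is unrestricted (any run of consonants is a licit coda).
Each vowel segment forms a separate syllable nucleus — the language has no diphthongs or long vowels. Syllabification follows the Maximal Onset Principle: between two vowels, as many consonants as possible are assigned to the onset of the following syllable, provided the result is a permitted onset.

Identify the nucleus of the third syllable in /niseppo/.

o

Nuclei (vowels): i, e, o → 3 syllables.
The third nucleus (vowel 3 from the left) is /o/.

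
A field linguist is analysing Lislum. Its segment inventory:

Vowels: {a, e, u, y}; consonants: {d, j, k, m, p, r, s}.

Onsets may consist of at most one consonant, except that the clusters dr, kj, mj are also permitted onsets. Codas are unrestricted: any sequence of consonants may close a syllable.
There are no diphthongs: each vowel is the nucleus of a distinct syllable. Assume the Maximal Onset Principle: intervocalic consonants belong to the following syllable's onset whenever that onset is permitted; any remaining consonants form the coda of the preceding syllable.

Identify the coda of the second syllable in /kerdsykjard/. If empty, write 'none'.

The vowels are e, y, a — 3 nuclei, so 3 syllables.
Between /e/ (V1) and /y/ (V2): /rds/ splits as /rd/ + /s/ (/s/ is the longest suffix that is a licit onset).
Between /y/ (V2) and /a/ (V3): cluster /kj/ — /kj/ is itself a permitted onset, so the whole cluster goes right; preceding coda = ∅.
Putting it together: kerd.sy.kjard.
Syllable 2 is /sy/: onset /s/, nucleus /y/, coda ∅.

none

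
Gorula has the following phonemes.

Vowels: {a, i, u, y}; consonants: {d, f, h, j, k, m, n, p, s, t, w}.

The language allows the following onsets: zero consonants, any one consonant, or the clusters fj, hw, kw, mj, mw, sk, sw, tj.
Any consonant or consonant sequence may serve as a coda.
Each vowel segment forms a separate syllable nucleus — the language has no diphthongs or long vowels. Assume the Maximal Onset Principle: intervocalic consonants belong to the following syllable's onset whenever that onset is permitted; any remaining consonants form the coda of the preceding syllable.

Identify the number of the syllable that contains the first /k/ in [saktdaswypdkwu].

1

Nuclei (vowels): a, a, y, u → 4 syllables.
σ1/σ2 boundary: /ktd/ splits as /kt/ + /d/ (/d/ is the longest suffix that is a licit onset).
σ2/σ3 boundary: /sw/ — entire cluster is a permitted onset → onset /sw/, coda ∅.
σ3/σ4 boundary: /pdkw/ — longest licit onset from the right is /kw/, leaving /pd/ as coda.
Result: sakt.da.swypd.kwu.
The first /k/ is in the coda of syllable 1 (/sakt/).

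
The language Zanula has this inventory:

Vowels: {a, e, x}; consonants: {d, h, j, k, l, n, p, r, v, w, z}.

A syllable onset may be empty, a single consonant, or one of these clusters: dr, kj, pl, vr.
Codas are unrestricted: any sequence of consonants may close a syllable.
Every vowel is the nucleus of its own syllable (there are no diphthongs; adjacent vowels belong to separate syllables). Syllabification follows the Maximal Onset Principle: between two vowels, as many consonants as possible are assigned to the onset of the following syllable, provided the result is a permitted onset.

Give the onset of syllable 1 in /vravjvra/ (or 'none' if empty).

Vowels present: a, a; each is a nucleus, giving 2 syllables.
σ1/σ2 boundary: /vjvr/ — longest licit onset from the right is /vr/, leaving /vj/ as coda.
Putting it together: vravj.vra.
Syllable 1 is /vravj/: onset /vr/, nucleus /a/, coda /vj/.

vr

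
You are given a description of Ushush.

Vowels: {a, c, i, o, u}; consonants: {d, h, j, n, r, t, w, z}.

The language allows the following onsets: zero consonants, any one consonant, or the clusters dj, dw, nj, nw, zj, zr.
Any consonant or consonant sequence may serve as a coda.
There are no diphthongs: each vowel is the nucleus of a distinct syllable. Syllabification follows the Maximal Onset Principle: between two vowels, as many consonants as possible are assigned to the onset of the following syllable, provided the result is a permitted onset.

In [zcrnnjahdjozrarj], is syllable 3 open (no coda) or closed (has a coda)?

open

Nuclei (vowels): c, a, o, a → 4 syllables.
Between /c/ (V1) and /a/ (V2): cluster /rnnj/ — the longest permitted-onset suffix is /nj/; onset = /nj/, preceding coda = /rn/.
Between /a/ (V2) and /o/ (V3): cluster /hdj/ — the longest permitted-onset suffix is /dj/; onset = /dj/, preceding coda = /h/.
Between /o/ (V3) and /a/ (V4): /zr/ — entire cluster is a permitted onset → onset /zr/, coda ∅.
Syllabification: zcrn.njah.djo.zrarj.
Syllable 3 is /djo/; it ends in its nucleus with no coda, so it is open.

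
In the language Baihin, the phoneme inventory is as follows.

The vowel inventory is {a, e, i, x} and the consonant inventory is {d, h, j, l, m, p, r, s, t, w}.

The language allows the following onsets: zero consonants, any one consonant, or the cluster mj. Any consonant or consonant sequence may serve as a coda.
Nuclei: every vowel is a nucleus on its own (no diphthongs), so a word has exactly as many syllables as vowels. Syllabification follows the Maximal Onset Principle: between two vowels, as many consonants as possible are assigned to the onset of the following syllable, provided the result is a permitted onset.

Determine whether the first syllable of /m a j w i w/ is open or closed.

Vowels present: a, i; each is a nucleus, giving 2 syllables.
Between /a/ (V1) and /i/ (V2): cluster /jw/ — the longest permitted-onset suffix is /w/; onset = /w/, preceding coda = /j/.
Putting it together: maj.wiw.
Syllable 1 is /maj/ with coda /j/, so it is closed.

closed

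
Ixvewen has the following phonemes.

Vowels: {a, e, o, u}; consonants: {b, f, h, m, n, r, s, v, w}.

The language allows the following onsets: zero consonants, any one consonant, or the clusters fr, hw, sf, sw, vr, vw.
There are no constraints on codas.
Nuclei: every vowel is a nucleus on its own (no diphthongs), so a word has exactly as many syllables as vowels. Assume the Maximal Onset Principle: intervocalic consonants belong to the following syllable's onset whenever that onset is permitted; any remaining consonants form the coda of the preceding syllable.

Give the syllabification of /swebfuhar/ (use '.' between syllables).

sweb.fu.har

Nuclei (vowels): e, u, a → 3 syllables.
/e…u/ gap (V1→V2): cluster /bf/ — the longest permitted-onset suffix is /f/; onset = /f/, preceding coda = /b/.
/u…a/ gap (V2→V3): /h/ is a single consonant, so it becomes the next onset.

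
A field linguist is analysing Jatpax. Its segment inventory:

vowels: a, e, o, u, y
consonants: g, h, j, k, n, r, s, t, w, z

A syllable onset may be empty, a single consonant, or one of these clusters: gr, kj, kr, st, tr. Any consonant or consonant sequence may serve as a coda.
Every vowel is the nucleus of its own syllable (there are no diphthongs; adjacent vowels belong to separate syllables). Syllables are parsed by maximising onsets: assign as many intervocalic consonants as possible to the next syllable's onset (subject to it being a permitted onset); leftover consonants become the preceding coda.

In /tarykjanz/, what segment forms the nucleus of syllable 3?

a

Nuclei (vowels): a, y, a → 3 syllables.
The third nucleus (vowel 3 from the left) is /a/.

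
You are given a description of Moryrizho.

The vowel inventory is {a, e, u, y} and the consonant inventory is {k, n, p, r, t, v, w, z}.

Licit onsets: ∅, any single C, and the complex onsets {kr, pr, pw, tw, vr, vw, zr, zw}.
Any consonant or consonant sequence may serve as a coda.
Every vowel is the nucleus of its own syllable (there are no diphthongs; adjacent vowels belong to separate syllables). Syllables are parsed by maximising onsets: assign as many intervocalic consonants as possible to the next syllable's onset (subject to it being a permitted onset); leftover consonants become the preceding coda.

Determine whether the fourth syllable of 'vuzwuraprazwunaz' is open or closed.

Nuclei (vowels): u, u, a, a, u, a → 6 syllables.
Between /u/ (V1) and /u/ (V2): cluster /zw/ — /zw/ is itself a permitted onset, so the whole cluster goes right; preceding coda = ∅.
Between /u/ (V2) and /a/ (V3): /r/ is a single consonant, so it becomes the next onset.
Between /a/ (V3) and /a/ (V4): /pr/ is a licit onset in full, so it all attaches to the next syllable.
Between /a/ (V4) and /u/ (V5): cluster /zw/ — /zw/ is itself a permitted onset, so the whole cluster goes right; preceding coda = ∅.
Between /u/ (V5) and /a/ (V6): /n/ is a single consonant, so it becomes the next onset.
Syllabification: vu.zwu.ra.pra.zwu.naz.
Syllable 4 is /pra/; it ends in its nucleus with no coda, so it is open.

open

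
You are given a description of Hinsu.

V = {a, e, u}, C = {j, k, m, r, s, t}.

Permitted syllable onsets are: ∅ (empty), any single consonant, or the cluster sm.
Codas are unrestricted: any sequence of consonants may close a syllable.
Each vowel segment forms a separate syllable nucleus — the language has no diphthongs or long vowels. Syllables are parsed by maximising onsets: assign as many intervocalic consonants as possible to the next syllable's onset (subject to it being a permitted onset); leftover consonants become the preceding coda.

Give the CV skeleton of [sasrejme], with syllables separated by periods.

The vowels are a, e, e — 3 nuclei, so 3 syllables.
/a…e/ gap (V1→V2): cluster /sr/ — the longest permitted-onset suffix is /r/; onset = /r/, preceding coda = /s/.
/e…e/ gap (V2→V3): /jm/ splits as /j/ + /m/ (/m/ is the longest suffix that is a licit onset).
Syllabification: sas.rej.me.
Mapping each syllable to C/V: /sas/ → CVC, /rej/ → CVC, /me/ → CV.

CVC.CVC.CV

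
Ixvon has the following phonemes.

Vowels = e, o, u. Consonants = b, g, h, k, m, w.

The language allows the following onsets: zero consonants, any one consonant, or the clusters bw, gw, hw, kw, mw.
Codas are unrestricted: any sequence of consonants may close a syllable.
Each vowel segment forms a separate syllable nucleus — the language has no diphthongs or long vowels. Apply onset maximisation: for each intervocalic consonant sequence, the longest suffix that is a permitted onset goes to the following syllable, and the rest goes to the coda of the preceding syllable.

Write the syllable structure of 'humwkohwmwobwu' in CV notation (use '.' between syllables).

Nuclei (vowels): u, o, o, u → 4 syllables.
σ1/σ2 boundary: /mwk/ splits as /mw/ + /k/ (/k/ is the longest suffix that is a licit onset).
σ2/σ3 boundary: /hwmw/ splits as /hw/ + /mw/ (/mw/ is the longest suffix that is a licit onset).
σ3/σ4 boundary: /bw/ — entire cluster is a permitted onset → onset /bw/, coda ∅.
Putting it together: humw.kohw.mwo.bwu.
Mapping each syllable to C/V: /humw/ → CVCC, /kohw/ → CVCC, /mwo/ → CCV, /bwu/ → CCV.

CVCC.CVCC.CCV.CCV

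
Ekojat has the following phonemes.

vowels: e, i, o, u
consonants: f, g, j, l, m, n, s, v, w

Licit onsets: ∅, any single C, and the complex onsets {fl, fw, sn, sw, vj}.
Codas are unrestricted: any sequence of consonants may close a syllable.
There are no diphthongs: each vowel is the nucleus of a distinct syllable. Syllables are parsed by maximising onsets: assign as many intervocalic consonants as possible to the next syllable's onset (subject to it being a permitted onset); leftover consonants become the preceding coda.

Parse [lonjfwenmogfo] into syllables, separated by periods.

lonj.fwen.mog.fo

Nuclei (vowels): o, e, o, o → 4 syllables.
Between /o/ (V1) and /e/ (V2): /njfw/ — longest licit onset from the right is /fw/, leaving /nj/ as coda.
Between /e/ (V2) and /o/ (V3): /nm/; trying suffixes from longest down, /m/ is the first permitted one, so coda /n/ | onset /m/.
Between /o/ (V3) and /o/ (V4): /gf/ — longest licit onset from the right is /f/, leaving /g/ as coda.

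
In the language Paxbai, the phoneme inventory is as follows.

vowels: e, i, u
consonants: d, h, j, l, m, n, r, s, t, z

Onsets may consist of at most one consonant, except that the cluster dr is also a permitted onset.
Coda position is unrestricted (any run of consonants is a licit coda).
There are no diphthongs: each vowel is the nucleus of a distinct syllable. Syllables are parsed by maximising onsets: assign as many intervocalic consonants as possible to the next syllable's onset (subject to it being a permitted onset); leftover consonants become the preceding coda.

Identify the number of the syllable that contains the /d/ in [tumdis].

2

The vowels are u, i — 2 nuclei, so 2 syllables.
V1 /u/ – V2 /i/: /md/ — longest licit onset from the right is /d/, leaving /m/ as coda.
Putting it together: tum.dis.
The /d/ is in the onset of syllable 2 (/dis/).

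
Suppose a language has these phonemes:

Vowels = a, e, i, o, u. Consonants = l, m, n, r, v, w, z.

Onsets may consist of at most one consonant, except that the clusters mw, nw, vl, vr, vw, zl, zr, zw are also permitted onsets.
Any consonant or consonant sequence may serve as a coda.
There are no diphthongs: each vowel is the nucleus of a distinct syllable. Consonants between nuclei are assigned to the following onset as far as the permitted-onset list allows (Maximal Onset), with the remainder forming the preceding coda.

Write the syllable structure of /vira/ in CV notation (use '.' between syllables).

Vowels present: i, a; each is a nucleus, giving 2 syllables.
/i…a/ gap (V1→V2): /r/ is a single consonant, so it becomes the next onset.
Syllabification: vi.ra.
Mapping each syllable to C/V: /vi/ → CV, /ra/ → CV.

CV.CV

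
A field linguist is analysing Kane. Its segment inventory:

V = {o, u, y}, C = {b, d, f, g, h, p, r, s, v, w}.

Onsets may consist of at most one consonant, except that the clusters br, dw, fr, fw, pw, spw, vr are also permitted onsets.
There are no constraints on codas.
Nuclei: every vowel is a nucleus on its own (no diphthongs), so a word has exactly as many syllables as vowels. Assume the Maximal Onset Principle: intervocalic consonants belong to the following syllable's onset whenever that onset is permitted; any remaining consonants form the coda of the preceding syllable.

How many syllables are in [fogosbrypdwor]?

Nuclei (vowels): o, o, y, o → 4 syllables.

4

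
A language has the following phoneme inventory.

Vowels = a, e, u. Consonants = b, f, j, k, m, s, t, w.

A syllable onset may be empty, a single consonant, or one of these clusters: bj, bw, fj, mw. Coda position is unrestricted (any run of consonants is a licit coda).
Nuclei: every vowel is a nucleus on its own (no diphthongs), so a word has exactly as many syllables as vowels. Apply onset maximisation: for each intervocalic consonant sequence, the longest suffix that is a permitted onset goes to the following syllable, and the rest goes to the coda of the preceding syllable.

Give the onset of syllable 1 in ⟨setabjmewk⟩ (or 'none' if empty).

Vowels present: e, a, e; each is a nucleus, giving 3 syllables.
Between /e/ (V1) and /a/ (V2): /t/ → onset of the next syllable (single consonants are always licit onsets).
Between /a/ (V2) and /e/ (V3): /bjm/ — longest licit onset from the right is /m/, leaving /bj/ as coda.
Syllabification: se.tabj.mewk.
Syllable 1 is /se/: onset /s/, nucleus /e/, coda ∅.

s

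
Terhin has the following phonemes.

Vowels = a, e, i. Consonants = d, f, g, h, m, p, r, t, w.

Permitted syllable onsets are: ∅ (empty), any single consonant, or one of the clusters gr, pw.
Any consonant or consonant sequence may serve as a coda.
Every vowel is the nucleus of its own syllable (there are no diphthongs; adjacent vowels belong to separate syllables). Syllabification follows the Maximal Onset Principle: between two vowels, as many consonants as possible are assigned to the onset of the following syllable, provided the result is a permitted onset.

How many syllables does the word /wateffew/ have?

3

Vowels present: a, e, e; each is a nucleus, giving 3 syllables.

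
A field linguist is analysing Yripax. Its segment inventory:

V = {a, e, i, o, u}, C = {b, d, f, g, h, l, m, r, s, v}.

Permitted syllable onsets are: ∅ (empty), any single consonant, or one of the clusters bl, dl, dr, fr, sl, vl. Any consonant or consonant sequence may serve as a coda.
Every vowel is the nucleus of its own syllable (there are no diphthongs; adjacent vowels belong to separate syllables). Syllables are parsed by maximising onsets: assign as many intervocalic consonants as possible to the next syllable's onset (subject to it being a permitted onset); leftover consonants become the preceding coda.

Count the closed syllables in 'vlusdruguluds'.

2

The vowels are u, u, u, u — 4 nuclei, so 4 syllables.
σ1/σ2 boundary: /sdr/ — longest licit onset from the right is /dr/, leaving /s/ as coda.
σ2/σ3 boundary: just /g/ — single C goes to the following onset.
σ3/σ4 boundary: /l/ → onset of the next syllable (single consonants are always licit onsets).
Syllabification: vlus.dru.gu.luds.
Classifying each syllable: /vlus/ (closed), /dru/ (open), /gu/ (open), /luds/ (closed).
Closed syllables: 2.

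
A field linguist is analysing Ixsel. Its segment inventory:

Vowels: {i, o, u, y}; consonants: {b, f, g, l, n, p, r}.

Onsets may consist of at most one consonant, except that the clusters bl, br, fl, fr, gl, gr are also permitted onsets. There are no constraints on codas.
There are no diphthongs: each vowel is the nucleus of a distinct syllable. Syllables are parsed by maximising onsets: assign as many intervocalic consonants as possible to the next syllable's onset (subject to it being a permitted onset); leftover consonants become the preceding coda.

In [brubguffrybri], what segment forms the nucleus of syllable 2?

The vowels are u, u, y, i — 4 nuclei, so 4 syllables.
The second nucleus (vowel 2 from the left) is /u/.

u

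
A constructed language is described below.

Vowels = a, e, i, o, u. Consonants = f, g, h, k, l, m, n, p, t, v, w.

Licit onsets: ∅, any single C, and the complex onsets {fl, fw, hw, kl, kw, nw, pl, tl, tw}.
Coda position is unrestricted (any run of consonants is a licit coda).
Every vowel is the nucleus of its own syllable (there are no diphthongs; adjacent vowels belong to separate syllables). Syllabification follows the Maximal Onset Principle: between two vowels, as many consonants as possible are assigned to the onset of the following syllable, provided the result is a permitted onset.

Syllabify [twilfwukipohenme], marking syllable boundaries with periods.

twil.fwu.ki.po.hen.me

Nuclei (vowels): i, u, i, o, e, e → 6 syllables.
σ1/σ2 boundary: cluster /lfw/ — the longest permitted-onset suffix is /fw/; onset = /fw/, preceding coda = /l/.
σ2/σ3 boundary: /k/ → onset of the next syllable (single consonants are always licit onsets).
σ3/σ4 boundary: /p/ is a single consonant, so it becomes the next onset.
σ4/σ5 boundary: just /h/ — single C goes to the following onset.
σ5/σ6 boundary: /nm/ splits as /n/ + /m/ (/m/ is the longest suffix that is a licit onset).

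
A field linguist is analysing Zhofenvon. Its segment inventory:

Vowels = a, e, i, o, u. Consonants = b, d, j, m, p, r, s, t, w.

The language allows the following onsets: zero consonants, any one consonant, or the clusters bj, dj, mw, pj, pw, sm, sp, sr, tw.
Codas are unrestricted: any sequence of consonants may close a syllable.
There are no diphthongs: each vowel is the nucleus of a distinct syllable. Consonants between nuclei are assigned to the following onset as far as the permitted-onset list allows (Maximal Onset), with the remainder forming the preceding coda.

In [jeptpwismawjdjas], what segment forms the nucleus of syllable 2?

Vowels present: e, i, a, a; each is a nucleus, giving 4 syllables.
The second nucleus (vowel 2 from the left) is /i/.

i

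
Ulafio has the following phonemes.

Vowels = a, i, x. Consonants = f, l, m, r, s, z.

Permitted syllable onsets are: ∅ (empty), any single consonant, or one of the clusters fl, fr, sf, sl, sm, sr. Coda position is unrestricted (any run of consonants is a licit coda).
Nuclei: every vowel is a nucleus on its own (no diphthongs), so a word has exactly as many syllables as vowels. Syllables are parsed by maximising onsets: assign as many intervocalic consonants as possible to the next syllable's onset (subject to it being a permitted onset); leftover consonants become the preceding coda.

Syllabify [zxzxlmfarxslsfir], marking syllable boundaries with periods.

Vowels present: x, x, a, x, i; each is a nucleus, giving 5 syllables.
Between /x/ (V1) and /x/ (V2): /z/ is a single consonant, so it becomes the next onset.
Between /x/ (V2) and /a/ (V3): cluster /lmf/ — the longest permitted-onset suffix is /f/; onset = /f/, preceding coda = /lm/.
Between /a/ (V3) and /x/ (V4): /r/ → onset of the next syllable (single consonants are always licit onsets).
Between /x/ (V4) and /i/ (V5): /slsf/; trying suffixes from longest down, /sf/ is the first permitted one, so coda /sl/ | onset /sf/.

zx.zxlm.fa.rxsl.sfir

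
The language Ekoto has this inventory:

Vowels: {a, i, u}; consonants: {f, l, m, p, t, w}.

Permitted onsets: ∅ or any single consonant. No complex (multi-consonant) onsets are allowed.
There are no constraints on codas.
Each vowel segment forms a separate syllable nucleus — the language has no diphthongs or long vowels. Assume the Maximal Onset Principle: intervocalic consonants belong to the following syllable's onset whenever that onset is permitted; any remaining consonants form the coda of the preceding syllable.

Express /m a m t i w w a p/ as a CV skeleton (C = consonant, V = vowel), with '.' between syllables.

CVC.CVC.CVC

Vowels present: a, i, a; each is a nucleus, giving 3 syllables.
Between /a/ (V1) and /i/ (V2): cluster /mt/ — the longest permitted-onset suffix is /t/; onset = /t/, preceding coda = /m/.
Between /i/ (V2) and /a/ (V3): /ww/ — longest licit onset from the right is /w/, leaving /w/ as coda.
Syllabification: mam.tiw.wap.
Mapping each syllable to C/V: /mam/ → CVC, /tiw/ → CVC, /wap/ → CVC.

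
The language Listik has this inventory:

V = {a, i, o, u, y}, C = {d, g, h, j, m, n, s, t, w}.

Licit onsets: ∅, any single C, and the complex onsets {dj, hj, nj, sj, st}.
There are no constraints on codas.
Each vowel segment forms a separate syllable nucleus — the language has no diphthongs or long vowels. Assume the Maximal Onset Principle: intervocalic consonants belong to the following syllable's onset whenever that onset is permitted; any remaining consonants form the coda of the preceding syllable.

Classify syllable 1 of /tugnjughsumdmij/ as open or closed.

closed

Nuclei (vowels): u, u, u, i → 4 syllables.
/u…u/ gap (V1→V2): /gnj/ — longest licit onset from the right is /nj/, leaving /g/ as coda.
/u…u/ gap (V2→V3): /ghs/ splits as /gh/ + /s/ (/s/ is the longest suffix that is a licit onset).
/u…i/ gap (V3→V4): cluster /mdm/ — the longest permitted-onset suffix is /m/; onset = /m/, preceding coda = /md/.
Syllabification: tug.njugh.sumd.mij.
Syllable 1 is /tug/ with coda /g/, so it is closed.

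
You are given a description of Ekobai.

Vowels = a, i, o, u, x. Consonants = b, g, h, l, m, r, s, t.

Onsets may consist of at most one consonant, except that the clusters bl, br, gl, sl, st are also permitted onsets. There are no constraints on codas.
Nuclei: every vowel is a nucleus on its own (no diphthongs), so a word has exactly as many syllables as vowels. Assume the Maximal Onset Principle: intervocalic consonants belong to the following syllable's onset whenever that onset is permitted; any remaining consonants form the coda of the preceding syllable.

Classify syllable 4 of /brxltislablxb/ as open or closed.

closed

The vowels are x, i, a, x — 4 nuclei, so 4 syllables.
σ1/σ2 boundary: /lt/ — longest licit onset from the right is /t/, leaving /l/ as coda.
σ2/σ3 boundary: /sl/ — entire cluster is a permitted onset → onset /sl/, coda ∅.
σ3/σ4 boundary: /bl/ is a licit onset in full, so it all attaches to the next syllable.
Syllabification: brxl.ti.sla.blxb.
Syllable 4 is /blxb/ with coda /b/, so it is closed.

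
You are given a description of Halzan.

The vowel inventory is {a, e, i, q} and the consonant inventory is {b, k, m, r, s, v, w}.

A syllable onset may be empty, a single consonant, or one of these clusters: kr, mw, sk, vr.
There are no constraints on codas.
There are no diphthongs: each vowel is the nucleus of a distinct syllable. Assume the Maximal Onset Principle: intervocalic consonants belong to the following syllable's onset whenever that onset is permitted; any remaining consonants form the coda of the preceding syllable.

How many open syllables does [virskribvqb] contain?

0

Nuclei (vowels): i, i, q → 3 syllables.
Between /i/ (V1) and /i/ (V2): cluster /rskr/ — the longest permitted-onset suffix is /kr/; onset = /kr/, preceding coda = /rs/.
Between /i/ (V2) and /q/ (V3): /bv/ — longest licit onset from the right is /v/, leaving /b/ as coda.
So the parse is virs.krib.vqb.
Classifying each syllable: /virs/ (closed), /krib/ (closed), /vqb/ (closed).
Open syllables: 0.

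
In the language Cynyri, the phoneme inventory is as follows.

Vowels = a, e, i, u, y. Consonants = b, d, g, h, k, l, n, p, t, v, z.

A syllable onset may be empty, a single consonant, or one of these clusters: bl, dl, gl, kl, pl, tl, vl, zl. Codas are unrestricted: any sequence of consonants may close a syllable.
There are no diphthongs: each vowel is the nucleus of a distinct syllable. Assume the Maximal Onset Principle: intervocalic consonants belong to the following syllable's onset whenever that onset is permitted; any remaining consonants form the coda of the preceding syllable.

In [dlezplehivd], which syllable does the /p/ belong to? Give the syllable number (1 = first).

2

Vowels present: e, e, i; each is a nucleus, giving 3 syllables.
Between /e/ (V1) and /e/ (V2): /zpl/; trying suffixes from longest down, /pl/ is the first permitted one, so coda /z/ | onset /pl/.
Between /e/ (V2) and /i/ (V3): /h/ is a single consonant, so it becomes the next onset.
Result: dlez.ple.hivd.
The /p/ is in the onset of syllable 2 (/ple/).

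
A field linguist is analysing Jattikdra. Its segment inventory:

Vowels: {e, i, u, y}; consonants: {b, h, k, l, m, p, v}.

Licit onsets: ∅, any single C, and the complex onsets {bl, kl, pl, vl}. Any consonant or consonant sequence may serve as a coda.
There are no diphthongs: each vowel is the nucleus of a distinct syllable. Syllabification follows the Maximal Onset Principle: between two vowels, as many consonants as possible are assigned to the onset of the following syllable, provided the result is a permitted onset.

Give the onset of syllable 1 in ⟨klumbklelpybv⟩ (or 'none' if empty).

kl

Vowels present: u, e, y; each is a nucleus, giving 3 syllables.
σ1/σ2 boundary: /mbkl/ splits as /mb/ + /kl/ (/kl/ is the longest suffix that is a licit onset).
σ2/σ3 boundary: /lp/ — longest licit onset from the right is /p/, leaving /l/ as coda.
Putting it together: klumb.klel.pybv.
Syllable 1 is /klumb/: onset /kl/, nucleus /u/, coda /mb/.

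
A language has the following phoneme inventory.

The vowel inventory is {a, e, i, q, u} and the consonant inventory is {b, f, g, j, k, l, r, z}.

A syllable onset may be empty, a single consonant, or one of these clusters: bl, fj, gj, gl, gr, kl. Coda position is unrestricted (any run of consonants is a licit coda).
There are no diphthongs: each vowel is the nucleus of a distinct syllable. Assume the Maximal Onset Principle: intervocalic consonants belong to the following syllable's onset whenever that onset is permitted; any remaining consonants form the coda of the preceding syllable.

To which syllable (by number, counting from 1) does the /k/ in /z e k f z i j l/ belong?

1

The vowels are e, i — 2 nuclei, so 2 syllables.
V1 /e/ – V2 /i/: /kfz/; trying suffixes from longest down, /z/ is the first permitted one, so coda /kf/ | onset /z/.
Syllabification: zekf.zijl.
The /k/ is in the coda of syllable 1 (/zekf/).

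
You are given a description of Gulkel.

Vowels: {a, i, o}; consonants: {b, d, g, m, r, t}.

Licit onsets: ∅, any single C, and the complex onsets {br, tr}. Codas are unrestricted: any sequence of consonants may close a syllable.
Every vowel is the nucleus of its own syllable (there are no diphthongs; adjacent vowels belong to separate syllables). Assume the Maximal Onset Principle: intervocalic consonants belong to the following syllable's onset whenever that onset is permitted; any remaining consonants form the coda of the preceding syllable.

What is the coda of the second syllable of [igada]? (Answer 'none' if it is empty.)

Vowels present: i, a, a; each is a nucleus, giving 3 syllables.
Between /i/ (V1) and /a/ (V2): just /g/ — single C goes to the following onset.
Between /a/ (V2) and /a/ (V3): /d/ is a single consonant, so it becomes the next onset.
Putting it together: i.ga.da.
Syllable 2 is /ga/: onset /g/, nucleus /a/, coda ∅.

none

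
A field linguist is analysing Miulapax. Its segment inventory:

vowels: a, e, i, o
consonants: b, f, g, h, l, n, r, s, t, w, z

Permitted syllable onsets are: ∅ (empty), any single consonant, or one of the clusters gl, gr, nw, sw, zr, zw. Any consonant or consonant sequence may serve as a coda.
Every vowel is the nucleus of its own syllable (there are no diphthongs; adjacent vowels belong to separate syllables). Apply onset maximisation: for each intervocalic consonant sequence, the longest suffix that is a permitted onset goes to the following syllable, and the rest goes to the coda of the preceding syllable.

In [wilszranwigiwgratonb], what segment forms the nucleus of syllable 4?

Vowels present: i, a, i, i, a, o; each is a nucleus, giving 6 syllables.
The fourth nucleus (vowel 4 from the left) is /i/.

i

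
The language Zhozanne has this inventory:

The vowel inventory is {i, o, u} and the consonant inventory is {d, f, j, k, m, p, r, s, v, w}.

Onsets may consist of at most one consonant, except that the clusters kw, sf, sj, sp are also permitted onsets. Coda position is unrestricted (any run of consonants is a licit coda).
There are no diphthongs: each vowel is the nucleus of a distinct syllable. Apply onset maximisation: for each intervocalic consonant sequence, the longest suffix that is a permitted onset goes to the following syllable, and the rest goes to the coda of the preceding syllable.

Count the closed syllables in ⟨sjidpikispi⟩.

The vowels are i, i, i, i — 4 nuclei, so 4 syllables.
σ1/σ2 boundary: /dp/; trying suffixes from longest down, /p/ is the first permitted one, so coda /d/ | onset /p/.
σ2/σ3 boundary: /k/ → onset of the next syllable (single consonants are always licit onsets).
σ3/σ4 boundary: cluster /sp/ — /sp/ is itself a permitted onset, so the whole cluster goes right; preceding coda = ∅.
Syllabification: sjid.pi.ki.spi.
Classifying each syllable: /sjid/ (closed), /pi/ (open), /ki/ (open), /spi/ (open).
Closed syllables: 1.

1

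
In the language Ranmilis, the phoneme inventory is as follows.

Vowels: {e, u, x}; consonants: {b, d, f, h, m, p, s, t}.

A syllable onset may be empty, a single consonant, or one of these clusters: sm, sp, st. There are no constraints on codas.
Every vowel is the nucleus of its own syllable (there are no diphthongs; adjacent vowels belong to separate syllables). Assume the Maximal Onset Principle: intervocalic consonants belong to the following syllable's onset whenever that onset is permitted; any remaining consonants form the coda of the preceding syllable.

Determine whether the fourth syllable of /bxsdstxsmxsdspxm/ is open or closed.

closed

Vowels present: x, x, x, x; each is a nucleus, giving 4 syllables.
V1 /x/ – V2 /x/: cluster /sdst/ — the longest permitted-onset suffix is /st/; onset = /st/, preceding coda = /sd/.
V2 /x/ – V3 /x/: /sm/ is a licit onset in full, so it all attaches to the next syllable.
V3 /x/ – V4 /x/: cluster /sdsp/ — the longest permitted-onset suffix is /sp/; onset = /sp/, preceding coda = /sd/.
Result: bxsd.stx.smxsd.spxm.
Syllable 4 is /spxm/ with coda /m/, so it is closed.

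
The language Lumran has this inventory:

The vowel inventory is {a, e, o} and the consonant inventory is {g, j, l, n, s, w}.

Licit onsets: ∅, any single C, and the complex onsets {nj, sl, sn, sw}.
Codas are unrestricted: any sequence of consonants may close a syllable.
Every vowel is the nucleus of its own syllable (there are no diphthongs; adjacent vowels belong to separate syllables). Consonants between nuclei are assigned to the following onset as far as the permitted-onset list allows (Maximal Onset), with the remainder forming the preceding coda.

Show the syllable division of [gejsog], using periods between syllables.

Nuclei (vowels): e, o → 2 syllables.
/e…o/ gap (V1→V2): /js/ — longest licit onset from the right is /s/, leaving /j/ as coda.

gej.sog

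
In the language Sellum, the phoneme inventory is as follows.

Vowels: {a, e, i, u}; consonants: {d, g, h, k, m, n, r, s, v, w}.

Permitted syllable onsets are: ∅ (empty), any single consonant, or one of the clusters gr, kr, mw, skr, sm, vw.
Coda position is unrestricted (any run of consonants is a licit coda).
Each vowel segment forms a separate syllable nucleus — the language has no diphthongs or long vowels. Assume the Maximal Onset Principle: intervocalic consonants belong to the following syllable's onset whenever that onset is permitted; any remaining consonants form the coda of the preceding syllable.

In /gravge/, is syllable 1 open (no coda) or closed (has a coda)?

Vowels present: a, e; each is a nucleus, giving 2 syllables.
/a…e/ gap (V1→V2): cluster /vg/ — the longest permitted-onset suffix is /g/; onset = /g/, preceding coda = /v/.
Syllabification: grav.ge.
Syllable 1 is /grav/ with coda /v/, so it is closed.

closed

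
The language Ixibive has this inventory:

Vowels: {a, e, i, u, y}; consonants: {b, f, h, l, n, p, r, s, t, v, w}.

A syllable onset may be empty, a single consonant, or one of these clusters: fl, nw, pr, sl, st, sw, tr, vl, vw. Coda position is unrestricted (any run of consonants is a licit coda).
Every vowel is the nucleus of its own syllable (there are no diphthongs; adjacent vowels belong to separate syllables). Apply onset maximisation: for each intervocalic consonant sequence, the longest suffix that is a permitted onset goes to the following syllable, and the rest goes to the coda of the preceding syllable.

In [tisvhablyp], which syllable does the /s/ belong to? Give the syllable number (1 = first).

1

The vowels are i, a, y — 3 nuclei, so 3 syllables.
σ1/σ2 boundary: /svh/; trying suffixes from longest down, /h/ is the first permitted one, so coda /sv/ | onset /h/.
σ2/σ3 boundary: /bl/; trying suffixes from longest down, /l/ is the first permitted one, so coda /b/ | onset /l/.
Putting it together: tisv.hab.lyp.
The /s/ is in the coda of syllable 1 (/tisv/).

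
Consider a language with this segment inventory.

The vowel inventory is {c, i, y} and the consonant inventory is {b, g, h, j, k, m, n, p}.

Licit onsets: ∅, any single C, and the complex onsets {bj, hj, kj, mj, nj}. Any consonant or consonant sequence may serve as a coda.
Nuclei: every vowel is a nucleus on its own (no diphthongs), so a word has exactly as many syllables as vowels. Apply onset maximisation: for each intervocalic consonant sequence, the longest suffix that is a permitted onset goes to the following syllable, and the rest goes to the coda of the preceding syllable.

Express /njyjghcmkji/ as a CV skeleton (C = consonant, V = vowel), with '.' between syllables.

The vowels are y, c, i — 3 nuclei, so 3 syllables.
Between /y/ (V1) and /c/ (V2): /jgh/ splits as /jg/ + /h/ (/h/ is the longest suffix that is a licit onset).
Between /c/ (V2) and /i/ (V3): /mkj/; trying suffixes from longest down, /kj/ is the first permitted one, so coda /m/ | onset /kj/.
So the parse is njyjg.hcm.kji.
Mapping each syllable to C/V: /njyjg/ → CCVCC, /hcm/ → CVC, /kji/ → CCV.

CCVCC.CVC.CCV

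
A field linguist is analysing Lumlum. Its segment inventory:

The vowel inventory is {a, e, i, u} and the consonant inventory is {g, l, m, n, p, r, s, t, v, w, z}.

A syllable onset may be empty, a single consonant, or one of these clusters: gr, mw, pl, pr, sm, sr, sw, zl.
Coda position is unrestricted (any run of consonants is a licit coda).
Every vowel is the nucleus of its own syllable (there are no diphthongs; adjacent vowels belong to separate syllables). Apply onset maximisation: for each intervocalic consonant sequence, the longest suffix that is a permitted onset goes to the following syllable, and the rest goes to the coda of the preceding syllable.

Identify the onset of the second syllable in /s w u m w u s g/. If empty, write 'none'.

Vowels present: u, u; each is a nucleus, giving 2 syllables.
V1 /u/ – V2 /u/: /mw/ — entire cluster is a permitted onset → onset /mw/, coda ∅.
So the parse is swu.mwusg.
Syllable 2 is /mwusg/: onset /mw/, nucleus /u/, coda /sg/.

mw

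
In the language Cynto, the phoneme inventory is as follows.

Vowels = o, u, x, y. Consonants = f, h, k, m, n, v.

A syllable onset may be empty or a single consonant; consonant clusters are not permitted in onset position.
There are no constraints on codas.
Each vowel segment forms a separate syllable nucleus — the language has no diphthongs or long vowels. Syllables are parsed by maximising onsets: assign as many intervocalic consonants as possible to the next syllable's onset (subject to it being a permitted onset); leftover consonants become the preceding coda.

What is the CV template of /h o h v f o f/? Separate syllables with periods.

CVCC.CVC

Vowels present: o, o; each is a nucleus, giving 2 syllables.
V1 /o/ – V2 /o/: /hvf/; trying suffixes from longest down, /f/ is the first permitted one, so coda /hv/ | onset /f/.
Syllabification: hohv.fof.
Mapping each syllable to C/V: /hohv/ → CVCC, /fof/ → CVC.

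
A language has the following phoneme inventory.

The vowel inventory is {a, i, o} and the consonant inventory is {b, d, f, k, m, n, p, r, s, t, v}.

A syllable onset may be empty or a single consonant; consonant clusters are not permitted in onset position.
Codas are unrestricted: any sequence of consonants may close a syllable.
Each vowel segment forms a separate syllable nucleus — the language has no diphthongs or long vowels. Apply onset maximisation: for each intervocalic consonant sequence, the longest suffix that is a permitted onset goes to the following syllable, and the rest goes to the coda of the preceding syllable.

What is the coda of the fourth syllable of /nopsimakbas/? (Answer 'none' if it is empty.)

The vowels are o, i, a, a — 4 nuclei, so 4 syllables.
Between /o/ (V1) and /i/ (V2): cluster /ps/ — the longest permitted-onset suffix is /s/; onset = /s/, preceding coda = /p/.
Between /i/ (V2) and /a/ (V3): /m/ → onset of the next syllable (single consonants are always licit onsets).
Between /a/ (V3) and /a/ (V4): /kb/ splits as /k/ + /b/ (/b/ is the longest suffix that is a licit onset).
Putting it together: nop.si.mak.bas.
Syllable 4 is /bas/: onset /b/, nucleus /a/, coda /s/.

s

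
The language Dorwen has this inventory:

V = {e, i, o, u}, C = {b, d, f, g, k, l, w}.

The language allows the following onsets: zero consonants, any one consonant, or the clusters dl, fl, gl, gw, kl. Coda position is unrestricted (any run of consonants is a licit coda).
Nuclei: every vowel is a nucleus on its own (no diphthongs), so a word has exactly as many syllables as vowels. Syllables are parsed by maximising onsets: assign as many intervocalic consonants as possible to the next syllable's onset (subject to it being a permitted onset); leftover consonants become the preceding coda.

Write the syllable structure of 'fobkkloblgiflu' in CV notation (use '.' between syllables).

Vowels present: o, o, i, u; each is a nucleus, giving 4 syllables.
V1 /o/ – V2 /o/: /bkkl/; trying suffixes from longest down, /kl/ is the first permitted one, so coda /bk/ | onset /kl/.
V2 /o/ – V3 /i/: /blg/ — longest licit onset from the right is /g/, leaving /bl/ as coda.
V3 /i/ – V4 /u/: /fl/ is a licit onset in full, so it all attaches to the next syllable.
So the parse is fobk.klobl.gi.flu.
Mapping each syllable to C/V: /fobk/ → CVCC, /klobl/ → CCVCC, /gi/ → CV, /flu/ → CCV.

CVCC.CCVCC.CV.CCV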